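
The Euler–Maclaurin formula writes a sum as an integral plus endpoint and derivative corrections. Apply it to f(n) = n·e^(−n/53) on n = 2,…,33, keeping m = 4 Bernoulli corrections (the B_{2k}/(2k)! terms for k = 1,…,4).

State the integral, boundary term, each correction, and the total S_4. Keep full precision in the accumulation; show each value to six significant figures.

The integral term ∫_2^33 x·e^(−x/53) dx = 361.567.
½[f(2) + f(33)] = ½[1.92593 + 17.7053] = 9.81564.
Integral + boundary = 371.383.
Correction k=1: B_{2}/2! · (f^{(1)}(33) − f^{(1)}(2)) = 1/12 · (0.202462 − 0.926629) = -0.0603472.
Partial sum through k=1: 371.322.
Correction k=2: B_{4}/4! · (f^{(3)}(33) − f^{(3)}(2)) = −1/720 · (0.000454081 − 0.00101551) = 7.79761e-07.
Partial sum through k=2: 371.322.
Correction k=3: B_{6}/6! · (f^{(5)}(33) − f^{(5)}(2)) = 1/30240 · (2.97645e-07 − 6.05603e-07) = -1.01838e-11.
Partial sum through k=3: 371.322.
Correction k=4: B_{8}/8! · (f^{(7)}(33) − f^{(7)}(2)) = −1/1209600 · (1.54375e-10 − 3.02487e-10) = 1.22447e-16.

S_4 ≈ 371.322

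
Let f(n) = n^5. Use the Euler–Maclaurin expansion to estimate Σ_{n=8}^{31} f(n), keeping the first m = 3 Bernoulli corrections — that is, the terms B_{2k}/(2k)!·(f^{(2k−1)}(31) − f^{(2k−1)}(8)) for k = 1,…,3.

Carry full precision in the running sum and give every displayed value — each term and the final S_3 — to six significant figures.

The integral term ∫_8^31 x^5 dx = 1.47874e+08.
Endpoint term: (f(8) + f(31))/2 = (32768.0 + 2.86292e+07)/2 = 1.43310e+07.
Running total after boundary: 1.62205e+08.
k=1: B_{2}/(2)! × [f^{(1)}(31) − f^{(1)}(8)] = 1/12 × (4.61760e+06 − 20480.0) = 383094.
Partial sum through k=1: 1.62588e+08.
k=2: B_{4}/(4)! × [f^{(3)}(31) − f^{(3)}(8)] = −1/720 × (57660.0 − 3840.00) = -74.7500.
Partial sum through k=2: 1.62588e+08.
k=3: B_{6}/(6)! × [f^{(5)}(31) − f^{(5)}(8)] = 1/30240 × (120.000 − 120.000) = 0.00000.

S_3 ≈ 1.62588e+08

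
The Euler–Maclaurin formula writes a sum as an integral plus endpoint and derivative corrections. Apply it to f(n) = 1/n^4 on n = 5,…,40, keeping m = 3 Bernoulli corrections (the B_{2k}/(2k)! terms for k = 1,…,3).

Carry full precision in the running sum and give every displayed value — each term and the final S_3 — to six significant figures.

∫_5^40 1/x^4 dx evaluates to 0.00266146.
½[f(5) + f(40)] = ½[0.00160000 + 3.90625e-07] = 0.000800195.
So far: 0.00346165.
k=1: B_{2}/(2)! × [f^{(1)}(40) − f^{(1)}(5)] = 1/12 × (-3.90625e-08 − (-0.00128000)) = 0.000106663.
Partial sum through k=1: 0.00356832.
k=2: B_{4}/(4)! × [f^{(3)}(40) − f^{(3)}(5)] = −1/720 × (-7.32422e-10 − (-0.00153600)) = -2.13333e-06.
Partial sum through k=2: 0.00356618.
k=3: B_{6}/(6)! × [f^{(5)}(40) − f^{(5)}(5)] = 1/30240 × (-2.56348e-11 − (-0.00344064)) = 1.13778e-07.

S_3 ≈ 0.00356630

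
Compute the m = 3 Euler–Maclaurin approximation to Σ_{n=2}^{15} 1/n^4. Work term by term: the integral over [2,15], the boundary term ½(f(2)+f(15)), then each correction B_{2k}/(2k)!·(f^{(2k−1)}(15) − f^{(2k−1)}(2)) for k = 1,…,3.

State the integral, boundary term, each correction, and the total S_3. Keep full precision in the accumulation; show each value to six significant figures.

∫_2^15 1/x^4 dx evaluates to 0.0415679.
Boundary: ½(f(2) + f(15)) = ½(0.0625000 + 1.97531e-05) = 0.0312599.
So far: 0.0728278.
Correction k=1: B_{2}/2! · (f^{(1)}(15) − f^{(1)}(2)) = 1/12 · (-5.26749e-06 − (-0.125000)) = 0.0104162.
Running total after k=1: 0.0832440.
Correction k=2: B_{4}/4! · (f^{(3)}(15) − f^{(3)}(2)) = −1/720 · (-7.02332e-07 − (-0.937500)) = -0.00130208.
Running total after k=2: 0.0819419.
Correction k=3: B_{6}/6! · (f^{(5)}(15) − f^{(5)}(2)) = 1/30240 · (-1.74803e-07 − (-13.1250)) = 0.000434028.

S_3 ≈ 0.0823760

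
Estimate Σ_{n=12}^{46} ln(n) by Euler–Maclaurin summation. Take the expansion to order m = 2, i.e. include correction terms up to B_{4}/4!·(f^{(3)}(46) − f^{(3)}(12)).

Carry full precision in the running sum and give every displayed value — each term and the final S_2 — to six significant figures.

Integral: ∫_12^46 ln(x) dx = 112.299.
Endpoint term: (f(12) + f(46))/2 = (2.48491 + 3.82864)/2 = 3.15677.
Running total after boundary: 115.455.
k=1: B_{2}/(2)! × [f^{(1)}(46) − f^{(1)}(12)] = 1/12 × (0.0217391 − 0.0833333) = -0.00513285.
Running total after k=1: 115.450.
k=2: B_{4}/(4)! × [f^{(3)}(46) − f^{(3)}(12)] = −1/720 × (2.05474e-05 − 0.00115741) = 1.57897e-06.

S_2 ≈ 115.450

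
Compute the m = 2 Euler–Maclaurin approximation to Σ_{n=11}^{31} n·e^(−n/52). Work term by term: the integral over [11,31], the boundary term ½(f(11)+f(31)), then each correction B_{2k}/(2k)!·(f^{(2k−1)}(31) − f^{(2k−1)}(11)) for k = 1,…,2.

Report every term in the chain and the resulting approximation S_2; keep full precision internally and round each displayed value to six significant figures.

S_2 ≈ 286.549

∫_11^31 x·e^(−x/52) dx evaluates to 273.593.
½[f(11) + f(31)] = ½[8.90272 + 17.0787] = 12.9907.
Running total after boundary: 286.584.
k=1: B_{2}/(2)! × [f^{(1)}(31) − f^{(1)}(11)] = 1/12 × (0.222490 − 0.638132) = -0.0346369.
Running total after k=1: 286.549.
k=2: B_{4}/(4)! × [f^{(3)}(31) − f^{(3)}(11)] = −1/720 × (0.000489772 − 0.000834618) = 4.78954e-07.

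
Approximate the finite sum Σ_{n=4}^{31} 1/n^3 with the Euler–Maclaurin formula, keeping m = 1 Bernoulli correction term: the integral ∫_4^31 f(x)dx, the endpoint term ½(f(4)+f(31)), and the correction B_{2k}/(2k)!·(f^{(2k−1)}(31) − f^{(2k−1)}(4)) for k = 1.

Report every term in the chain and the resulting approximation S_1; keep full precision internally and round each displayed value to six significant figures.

S_1 ≈ 0.0395353

∫_4^31 1/x^3 dx evaluates to 0.0307297.
Boundary: ½(f(4) + f(31)) = ½(0.0156250 + 3.35672e-05) = 0.00782928.
Running total after boundary: 0.0385590.
Correction k=1: B_{2}/2! · (f^{(1)}(31) − f^{(1)}(4)) = 1/12 · (-3.24844e-06 − (-0.0117188)) = 0.000976292.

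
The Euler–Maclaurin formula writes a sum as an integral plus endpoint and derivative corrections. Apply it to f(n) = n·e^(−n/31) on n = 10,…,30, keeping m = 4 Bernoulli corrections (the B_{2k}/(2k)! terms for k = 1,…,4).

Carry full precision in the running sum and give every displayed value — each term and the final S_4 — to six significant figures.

S_4 ≈ 211.371

∫_10^30 x·e^(−x/31) dx evaluates to 202.090.
Boundary: ½(f(10) + f(30)) = ½(7.24278 + 11.3982) = 9.32049.
Running total after boundary: 211.411.
Correction k=1: B_{2}/2! · (f^{(1)}(30) − f^{(1)}(10)) = 1/12 · (0.0122561 − 0.490640) = -0.0398653.
Running total after k=1: 211.371.
Correction k=2: B_{4}/4! · (f^{(3)}(30) − f^{(3)}(10)) = −1/720 · (0.000803472 − 0.00201789) = 1.68670e-06.
Running total after k=2: 211.371.
Correction k=3: B_{6}/6! · (f^{(5)}(30) − f^{(5)}(10)) = 1/30240 · (1.65889e-06 − 3.66830e-06) = -6.64488e-11.
Running total after k=3: 211.371.
Correction k=4: B_{8}/8! · (f^{(7)}(30) − f^{(7)}(10)) = −1/1209600 · (2.58241e-09 − 5.44933e-09) = 2.37014e-15.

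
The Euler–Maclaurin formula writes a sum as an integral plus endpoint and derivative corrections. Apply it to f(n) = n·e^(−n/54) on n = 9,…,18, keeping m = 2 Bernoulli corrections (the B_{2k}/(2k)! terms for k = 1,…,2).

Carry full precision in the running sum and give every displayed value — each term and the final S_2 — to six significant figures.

Integral: ∫_9^18 x·e^(−x/54) dx = 93.8571.
Boundary: ½(f(9) + f(18)) = ½(7.61834 + 12.8976) = 10.2579.
So far: 104.115.
Correction k=1: B_{2}/2! · (f^{(1)}(18) − f^{(1)}(9)) = 1/12 · (0.477688 − 0.705401) = -0.0189762.
Running total after k=1: 104.096.
Correction k=2: B_{4}/4! · (f^{(3)}(18) − f^{(3)}(9)) = −1/720 · (0.000655264 − 0.000822485) = 2.32251e-07.

S_2 ≈ 104.096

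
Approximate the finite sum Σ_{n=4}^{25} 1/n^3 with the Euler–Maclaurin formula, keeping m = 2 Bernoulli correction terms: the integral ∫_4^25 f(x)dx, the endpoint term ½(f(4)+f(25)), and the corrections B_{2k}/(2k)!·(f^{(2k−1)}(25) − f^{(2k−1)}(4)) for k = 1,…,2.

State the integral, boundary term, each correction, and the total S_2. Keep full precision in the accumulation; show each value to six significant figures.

The integral term ∫_4^25 1/x^3 dx = 0.0304500.
Boundary: ½(f(4) + f(25)) = ½(0.0156250 + 6.40000e-05) = 0.00784450.
Integral + boundary = 0.0382945.
k=1: B_{2}/(2)! × [f^{(1)}(25) − f^{(1)}(4)] = 1/12 × (-7.68000e-06 − (-0.0117188)) = 0.000975923.
Running total after k=1: 0.0392704.
k=2: B_{4}/(4)! × [f^{(3)}(25) − f^{(3)}(4)] = −1/720 × (-2.45760e-07 − (-0.0146484)) = -2.03447e-05.

S_2 ≈ 0.0392501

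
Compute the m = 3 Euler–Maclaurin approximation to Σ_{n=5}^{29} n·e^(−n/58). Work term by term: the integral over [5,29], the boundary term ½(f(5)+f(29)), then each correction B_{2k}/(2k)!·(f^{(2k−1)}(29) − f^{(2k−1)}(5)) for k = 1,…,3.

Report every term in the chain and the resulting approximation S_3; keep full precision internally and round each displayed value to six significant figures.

Integral: ∫_5^29 x·e^(−x/58) dx = 291.642.
Boundary: ½(f(5) + f(29)) = ½(4.58702 + 17.5894) = 11.0882.
Integral + boundary = 302.730.
Order-1 term: 1/12 · (0.303265 − 0.838318) = -0.0445877.
Running total after k=1: 302.686.
Order-2 term: −1/720 · (0.000450751 − 0.000794627) = 4.77606e-07.
Running total after k=2: 302.686.
Order-3 term: 1/30240 · (2.41187e-07 − 3.98351e-07) = -5.19723e-12.

S_3 ≈ 302.686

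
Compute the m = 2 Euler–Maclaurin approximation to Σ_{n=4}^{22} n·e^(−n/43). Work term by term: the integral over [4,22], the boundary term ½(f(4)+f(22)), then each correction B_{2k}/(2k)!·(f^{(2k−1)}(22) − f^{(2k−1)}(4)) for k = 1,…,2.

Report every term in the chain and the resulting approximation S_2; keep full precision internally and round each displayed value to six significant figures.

∫_4^22 x·e^(−x/43) dx evaluates to 165.824.
Boundary: ½(f(4) + f(22)) = ½(3.64469 + 13.1894) = 8.41705.
So far: 174.241.
Order-1 term: 1/12 · (0.292788 − 0.826412) = -0.0444687.
Running total after k=1: 174.197.
Order-2 term: −1/720 · (0.000806829 − 0.00143253) = 8.69036e-07.

S_2 ≈ 174.197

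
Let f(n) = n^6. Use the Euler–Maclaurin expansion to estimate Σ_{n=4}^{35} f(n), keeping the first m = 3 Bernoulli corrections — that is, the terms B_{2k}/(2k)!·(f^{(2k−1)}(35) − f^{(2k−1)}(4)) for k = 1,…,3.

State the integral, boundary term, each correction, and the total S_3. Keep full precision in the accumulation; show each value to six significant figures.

∫_4^35 x^6 dx evaluates to 9.19133e+09.
½[f(4) + f(35)] = ½[4096.00 + 1.83827e+09] = 9.19135e+08.
Integral + boundary = 1.01105e+10.
Correction k=1: B_{2}/2! · (f^{(1)}(35) − f^{(1)}(4)) = 1/12 · (3.15131e+08 − 6144.00) = 2.62604e+07.
Partial sum through k=1: 1.01367e+10.
Correction k=2: B_{4}/4! · (f^{(3)}(35) − f^{(3)}(4)) = −1/720 · (5.14500e+06 − 7680.00) = -7135.17.
Partial sum through k=2: 1.01367e+10.
Correction k=3: B_{6}/6! · (f^{(5)}(35) − f^{(5)}(4)) = 1/30240 · (25200.0 − 2880.00) = 0.738095.

S_3 ≈ 1.01367e+10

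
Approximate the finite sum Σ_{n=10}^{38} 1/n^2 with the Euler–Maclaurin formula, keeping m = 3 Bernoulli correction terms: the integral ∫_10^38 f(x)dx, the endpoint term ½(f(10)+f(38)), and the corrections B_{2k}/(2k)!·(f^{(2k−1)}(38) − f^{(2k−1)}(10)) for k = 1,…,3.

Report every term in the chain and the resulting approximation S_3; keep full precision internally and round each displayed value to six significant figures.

S_3 ≈ 0.0791938

Integral: ∫_10^38 1/x^2 dx = 0.0736842.
Boundary: ½(f(10) + f(38)) = ½(0.0100000 + 0.000692521) = 0.00534626.
Running total after boundary: 0.0790305.
Correction k=1: B_{2}/2! · (f^{(1)}(38) − f^{(1)}(10)) = 1/12 · (-3.64485e-05 − (-0.00200000)) = 0.000163629.
Partial sum through k=1: 0.0791941.
Correction k=2: B_{4}/4! · (f^{(3)}(38) − f^{(3)}(10)) = −1/720 · (-3.02896e-07 − (-0.000240000)) = -3.32913e-07.
Partial sum through k=2: 0.0791938.
Correction k=3: B_{6}/6! · (f^{(5)}(38) − f^{(5)}(10)) = 1/30240 · (-6.29285e-09 − (-7.20000e-05)) = 2.38074e-09.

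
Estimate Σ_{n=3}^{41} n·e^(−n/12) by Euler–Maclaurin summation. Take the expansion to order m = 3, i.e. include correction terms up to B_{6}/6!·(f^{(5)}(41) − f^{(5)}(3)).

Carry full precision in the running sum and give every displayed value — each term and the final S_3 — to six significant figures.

∫_3^41 x·e^(−x/12) dx evaluates to 119.310.
½[f(3) + f(41)] = ½[2.33640 + 1.34569] = 1.84105.
Running total after boundary: 121.151.
Correction k=1: B_{2}/2! · (f^{(1)}(41) − f^{(1)}(3)) = 1/12 · (-0.0793190 − 0.584101) = -0.0552850.
Partial sum through k=1: 121.095.
Correction k=2: B_{4}/4! · (f^{(3)}(41) − f^{(3)}(3)) = −1/720 · (-9.49701e-05 − 0.0148729) = 2.07888e-05.
Partial sum through k=2: 121.095.
Correction k=3: B_{6}/6! · (f^{(5)}(41) − f^{(5)}(3)) = 1/30240 · (2.50615e-06 − 0.000178400) = -5.81660e-09.

S_3 ≈ 121.095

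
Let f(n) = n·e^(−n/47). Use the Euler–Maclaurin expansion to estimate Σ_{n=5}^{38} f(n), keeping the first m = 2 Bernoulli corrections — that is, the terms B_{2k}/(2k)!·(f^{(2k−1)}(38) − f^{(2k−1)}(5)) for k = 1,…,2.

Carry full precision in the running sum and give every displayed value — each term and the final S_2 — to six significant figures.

∫_5^38 x·e^(−x/47) dx evaluates to 417.495.
Endpoint term: (f(5) + f(38))/2 = (4.49540 + 16.9298)/2 = 10.7126.
Running total after boundary: 428.208.
Order-1 term: 1/12 · (0.0853126 − 0.803433) = -0.0598434.
After k=1: 428.148.
Order-2 term: −1/720 · (0.000441989 − 0.00117772) = 1.02185e-06.

S_2 ≈ 428.148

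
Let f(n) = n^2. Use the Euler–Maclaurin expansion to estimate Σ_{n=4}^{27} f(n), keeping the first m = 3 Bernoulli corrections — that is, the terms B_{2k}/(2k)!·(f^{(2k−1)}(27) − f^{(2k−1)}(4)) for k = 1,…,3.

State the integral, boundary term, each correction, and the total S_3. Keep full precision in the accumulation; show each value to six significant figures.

S_3 ≈ 6916.00

The integral term ∫_4^27 x^2 dx = 6539.67.
½[f(4) + f(27)] = ½[16.0000 + 729.000] = 372.500.
So far: 6912.17.
Order-1 term: 1/12 · (54.0000 − 8.00000) = 3.83333.
Partial sum through k=1: 6916.00.
Order-2 term: −1/720 · (0.00000 − 0.00000) = 0.00000.
Partial sum through k=2: 6916.00.
Order-3 term: 1/30240 · (0.00000 − 0.00000) = 0.00000.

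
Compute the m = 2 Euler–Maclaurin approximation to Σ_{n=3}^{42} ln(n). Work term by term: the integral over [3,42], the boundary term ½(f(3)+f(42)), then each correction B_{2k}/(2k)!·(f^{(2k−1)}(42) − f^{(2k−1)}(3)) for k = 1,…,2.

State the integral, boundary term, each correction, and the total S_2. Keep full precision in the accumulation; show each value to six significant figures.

S_2 ≈ 117.079

Integral: ∫_3^42 ln(x) dx = 114.686.
Boundary: ½(f(3) + f(42)) = ½(1.09861 + 3.73767) = 2.41814.
Running total after boundary: 117.104.
Order-1 term: 1/12 · (0.0238095 − 0.333333) = -0.0257937.
Running total after k=1: 117.079.
Order-2 term: −1/720 · (2.69949e-05 − 0.0740741) = 0.000102843.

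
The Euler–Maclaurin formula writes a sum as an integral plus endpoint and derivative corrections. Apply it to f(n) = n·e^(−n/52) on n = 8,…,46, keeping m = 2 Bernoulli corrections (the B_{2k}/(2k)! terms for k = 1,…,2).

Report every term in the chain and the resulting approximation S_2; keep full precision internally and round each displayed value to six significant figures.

∫_8^46 x·e^(−x/52) dx evaluates to 571.100.
Endpoint term: (f(8) + f(46))/2 = (6.85923 + 18.9922)/2 = 12.9257.
Running total after boundary: 584.025.
Correction k=1: B_{2}/2! · (f^{(1)}(46) − f^{(1)}(8)) = 1/12 · (0.0476392 − 0.725496) = -0.0564880.
Partial sum through k=1: 583.969.
Correction k=2: B_{4}/4! · (f^{(3)}(46) − f^{(3)}(8)) = −1/720 · (0.000322997 − 0.000902479) = 8.04836e-07.

S_2 ≈ 583.969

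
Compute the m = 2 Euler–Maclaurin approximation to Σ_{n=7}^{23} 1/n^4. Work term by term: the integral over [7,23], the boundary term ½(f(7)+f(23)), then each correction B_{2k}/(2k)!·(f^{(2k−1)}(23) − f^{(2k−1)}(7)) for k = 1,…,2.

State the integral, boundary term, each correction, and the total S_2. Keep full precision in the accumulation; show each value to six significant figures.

S_2 ≈ 0.00117403

Integral: ∫_7^23 1/x^4 dx = 0.000944421.
½[f(7) + f(23)] = ½[0.000416493 + 3.57346e-06] = 0.000210033.
Integral + boundary = 0.00115445.
Order-1 term: 1/12 · (-6.21471e-07 − (-0.000237996)) = 1.97812e-05.
Running total after k=1: 0.00117424.
Order-2 term: −1/720 · (-3.52441e-08 − (-0.000145712)) = -2.02329e-07.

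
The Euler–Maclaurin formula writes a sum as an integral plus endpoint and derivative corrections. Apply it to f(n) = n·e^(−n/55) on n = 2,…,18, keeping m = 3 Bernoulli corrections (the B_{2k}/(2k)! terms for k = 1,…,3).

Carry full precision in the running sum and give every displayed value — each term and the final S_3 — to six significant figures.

Integral: ∫_2^18 x·e^(−x/55) dx = 128.686.
Endpoint term: (f(2) + f(18))/2 = (1.92858 + 12.9760)/2 = 7.45227.
Integral + boundary = 136.138.
k=1: B_{2}/(2)! × [f^{(1)}(18) − f^{(1)}(2)] = 1/12 × (0.484960 − 0.929225) = -0.0370220.
After k=1: 136.101.
k=2: B_{4}/(4)! × [f^{(3)}(18) − f^{(3)}(2)] = −1/720 × (0.000636937 − 0.000944728) = 4.27488e-07.
After k=2: 136.101.
k=3: B_{6}/(6)! × [f^{(5)}(18) − f^{(5)}(2)] = 1/30240 × (3.68118e-07 − 5.23066e-07) = -5.12395e-12.

S_3 ≈ 136.101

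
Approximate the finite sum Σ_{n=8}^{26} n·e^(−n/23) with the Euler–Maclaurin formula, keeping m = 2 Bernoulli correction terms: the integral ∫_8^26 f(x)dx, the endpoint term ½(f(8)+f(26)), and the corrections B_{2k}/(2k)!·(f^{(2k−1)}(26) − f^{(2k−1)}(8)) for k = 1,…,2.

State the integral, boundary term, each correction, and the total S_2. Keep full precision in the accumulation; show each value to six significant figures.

The integral term ∫_8^26 x·e^(−x/23) dx = 139.636.
Endpoint term: (f(8) + f(26))/2 = (5.64977 + 8.39521)/2 = 7.02249.
So far: 146.658.
Order-1 term: 1/12 · (-0.0421165 − 0.460579) = -0.0418913.
Partial sum through k=1: 146.616.
Order-2 term: −1/720 · (0.00114115 − 0.00354069) = 3.33269e-06.

S_2 ≈ 146.616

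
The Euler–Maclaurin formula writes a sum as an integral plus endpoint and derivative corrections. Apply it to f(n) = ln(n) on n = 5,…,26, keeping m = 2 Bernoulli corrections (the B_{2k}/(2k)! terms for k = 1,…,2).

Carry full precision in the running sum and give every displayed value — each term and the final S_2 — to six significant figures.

The integral term ∫_5^26 ln(x) dx = 55.6633.
Boundary: ½(f(5) + f(26)) = ½(1.60944 + 3.25810) = 2.43377.
So far: 58.0971.
Order-1 term: 1/12 · (0.0384615 − 0.200000) = -0.0134615.
After k=1: 58.0836.
Order-2 term: −1/720 · (0.000113792 − 0.0160000) = 2.20642e-05.

S_2 ≈ 58.0836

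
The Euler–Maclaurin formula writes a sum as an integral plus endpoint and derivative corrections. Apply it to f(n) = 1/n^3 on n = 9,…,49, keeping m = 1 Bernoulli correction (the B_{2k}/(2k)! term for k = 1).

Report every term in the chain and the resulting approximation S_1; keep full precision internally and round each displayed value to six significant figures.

S_1 ≈ 0.00669277

The integral term ∫_9^49 1/x^3 dx = 0.00596459.
Boundary: ½(f(9) + f(49)) = ½(0.00137174 + 8.49986e-06) = 0.000690121.
Integral + boundary = 0.00665471.
k=1: B_{2}/(2)! × [f^{(1)}(49) − f^{(1)}(9)] = 1/12 × (-5.20400e-07 − (-0.000457247)) = 3.80606e-05.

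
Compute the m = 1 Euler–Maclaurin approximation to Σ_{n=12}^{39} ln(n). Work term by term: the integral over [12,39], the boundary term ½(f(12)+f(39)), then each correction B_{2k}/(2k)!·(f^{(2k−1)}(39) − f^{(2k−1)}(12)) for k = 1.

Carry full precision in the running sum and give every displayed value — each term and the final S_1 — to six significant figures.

S_1 ≈ 89.1295

The integral term ∫_12^39 ln(x) dx = 86.0600.
Boundary: ½(f(12) + f(39)) = ½(2.48491 + 3.66356) = 3.07423.
Running total after boundary: 89.1343.
Order-1 term: 1/12 · (0.0256410 − 0.0833333) = -0.00480769.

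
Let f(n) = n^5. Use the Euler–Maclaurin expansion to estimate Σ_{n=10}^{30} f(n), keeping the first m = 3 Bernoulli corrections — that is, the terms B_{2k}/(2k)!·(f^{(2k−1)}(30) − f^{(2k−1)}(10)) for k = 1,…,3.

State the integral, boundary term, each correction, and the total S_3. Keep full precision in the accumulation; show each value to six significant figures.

S_3 ≈ 1.33867e+08

The integral term ∫_10^30 x^5 dx = 1.21333e+08.
Boundary: ½(f(10) + f(30)) = ½(100000 + 2.43000e+07) = 1.22000e+07.
Running total after boundary: 1.33533e+08.
k=1: B_{2}/(2)! × [f^{(1)}(30) − f^{(1)}(10)] = 1/12 × (4.05000e+06 − 50000.0) = 333333.
Partial sum through k=1: 1.33867e+08.
k=2: B_{4}/(4)! × [f^{(3)}(30) − f^{(3)}(10)] = −1/720 × (54000.0 − 6000.00) = -66.6667.
Partial sum through k=2: 1.33867e+08.
k=3: B_{6}/(6)! × [f^{(5)}(30) − f^{(5)}(10)] = 1/30240 × (120.000 − 120.000) = 0.00000.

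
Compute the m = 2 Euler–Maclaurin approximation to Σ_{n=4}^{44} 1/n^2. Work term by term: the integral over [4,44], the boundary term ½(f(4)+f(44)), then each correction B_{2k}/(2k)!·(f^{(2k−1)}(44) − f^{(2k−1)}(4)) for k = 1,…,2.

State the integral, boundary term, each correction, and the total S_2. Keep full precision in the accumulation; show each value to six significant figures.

Integral: ∫_4^44 1/x^2 dx = 0.227273.
Boundary: ½(f(4) + f(44)) = ½(0.0625000 + 0.000516529) = 0.0315083.
Running total after boundary: 0.258781.
Order-1 term: 1/12 · (-2.34786e-05 − (-0.0312500)) = 0.00260221.
Running total after k=1: 0.261383.
Order-2 term: −1/720 · (-1.45528e-07 − (-0.0234375)) = -3.25519e-05.

S_2 ≈ 0.261351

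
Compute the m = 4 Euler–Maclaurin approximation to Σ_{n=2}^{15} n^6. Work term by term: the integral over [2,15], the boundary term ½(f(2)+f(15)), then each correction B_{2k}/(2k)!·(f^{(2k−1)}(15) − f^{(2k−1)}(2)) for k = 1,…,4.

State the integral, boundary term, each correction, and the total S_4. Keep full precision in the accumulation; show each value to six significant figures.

The integral term ∫_2^15 x^6 dx = 2.44085e+07.
Boundary: ½(f(2) + f(15)) = ½(64.0000 + 1.13906e+07) = 5.69534e+06.
So far: 3.01038e+07.
Correction k=1: B_{2}/2! · (f^{(1)}(15) − f^{(1)}(2)) = 1/12 · (4.55625e+06 − 192.000) = 379672.
After k=1: 3.04835e+07.
Correction k=2: B_{4}/4! · (f^{(3)}(15) − f^{(3)}(2)) = −1/720 · (405000 − 960.000) = -561.167.
After k=2: 3.04829e+07.
Correction k=3: B_{6}/6! · (f^{(5)}(15) − f^{(5)}(2)) = 1/30240 · (10800.0 − 1440.00) = 0.309524.
After k=3: 3.04829e+07.
Correction k=4: B_{8}/8! · (f^{(7)}(15) − f^{(7)}(2)) = −1/1209600 · (0.00000 − 0.00000) = 0.00000.

S_4 ≈ 3.04829e+07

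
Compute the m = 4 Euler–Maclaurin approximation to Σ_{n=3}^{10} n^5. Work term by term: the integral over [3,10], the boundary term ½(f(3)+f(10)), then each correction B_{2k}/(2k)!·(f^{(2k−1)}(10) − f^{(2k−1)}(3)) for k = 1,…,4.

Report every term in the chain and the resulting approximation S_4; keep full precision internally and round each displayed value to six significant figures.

Integral: ∫_3^10 x^5 dx = 166545.
Endpoint term: (f(3) + f(10))/2 = (243.000 + 100000)/2 = 50121.5.
Running total after boundary: 216667.
k=1: B_{2}/(2)! × [f^{(1)}(10) − f^{(1)}(3)] = 1/12 × (50000.0 − 405.000) = 4132.92.
Running total after k=1: 220800.
k=2: B_{4}/(4)! × [f^{(3)}(10) − f^{(3)}(3)] = −1/720 × (6000.00 − 540.000) = -7.58333.
Running total after k=2: 220792.
k=3: B_{6}/(6)! × [f^{(5)}(10) − f^{(5)}(3)] = 1/30240 × (120.000 − 120.000) = 0.00000.
Running total after k=3: 220792.
k=4: B_{8}/(8)! × [f^{(7)}(10) − f^{(7)}(3)] = −1/1209600 × (0.00000 − 0.00000) = 0.00000.

S_4 ≈ 220792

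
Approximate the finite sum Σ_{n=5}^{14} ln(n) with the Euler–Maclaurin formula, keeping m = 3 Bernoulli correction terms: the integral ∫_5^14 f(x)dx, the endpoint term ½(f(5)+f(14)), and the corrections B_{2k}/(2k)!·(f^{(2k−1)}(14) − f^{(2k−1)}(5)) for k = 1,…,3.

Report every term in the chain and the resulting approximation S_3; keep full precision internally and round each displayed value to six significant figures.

∫_5^14 ln(x) dx evaluates to 19.8996.
Endpoint term: (f(5) + f(14))/2 = (1.60944 + 2.63906)/2 = 2.12425.
So far: 22.0239.
Order-1 term: 1/12 · (0.0714286 − 0.200000) = -0.0107143.
Partial sum through k=1: 22.0131.
Order-2 term: −1/720 · (0.000728863 − 0.0160000) = 2.12099e-05.
Partial sum through k=2: 22.0132.
Order-3 term: 1/30240 · (4.46243e-05 − 0.00768000) = -2.52493e-07.

S_3 ≈ 22.0132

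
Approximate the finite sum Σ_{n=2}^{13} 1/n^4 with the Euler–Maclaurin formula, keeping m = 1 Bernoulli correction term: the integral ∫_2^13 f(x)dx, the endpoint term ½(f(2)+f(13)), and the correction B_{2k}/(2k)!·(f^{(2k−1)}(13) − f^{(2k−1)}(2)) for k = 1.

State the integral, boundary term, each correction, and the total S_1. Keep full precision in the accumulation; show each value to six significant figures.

Integral: ∫_2^13 1/x^4 dx = 0.0415149.
Boundary: ½(f(2) + f(13)) = ½(0.0625000 + 3.50128e-05) = 0.0312675.
So far: 0.0727825.
k=1: B_{2}/(2)! × [f^{(1)}(13) − f^{(1)}(2)] = 1/12 × (-1.07732e-05 − (-0.125000)) = 0.0104158.

S_1 ≈ 0.0831982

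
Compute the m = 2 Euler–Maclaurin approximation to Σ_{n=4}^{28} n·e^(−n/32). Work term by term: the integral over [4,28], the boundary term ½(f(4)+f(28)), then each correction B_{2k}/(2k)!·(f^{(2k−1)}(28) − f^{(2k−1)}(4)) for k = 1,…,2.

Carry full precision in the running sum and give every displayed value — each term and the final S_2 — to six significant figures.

S_2 ≈ 223.802

∫_4^28 x·e^(−x/32) dx evaluates to 216.261.
Endpoint term: (f(4) + f(28))/2 = (3.52999 + 11.6721)/2 = 7.60106.
Running total after boundary: 223.862.
Order-1 term: 1/12 · (0.0521078 − 0.772185) = -0.0600064.
Partial sum through k=1: 223.802.
Order-2 term: −1/720 · (0.000865070 − 0.00247771) = 2.23978e-06.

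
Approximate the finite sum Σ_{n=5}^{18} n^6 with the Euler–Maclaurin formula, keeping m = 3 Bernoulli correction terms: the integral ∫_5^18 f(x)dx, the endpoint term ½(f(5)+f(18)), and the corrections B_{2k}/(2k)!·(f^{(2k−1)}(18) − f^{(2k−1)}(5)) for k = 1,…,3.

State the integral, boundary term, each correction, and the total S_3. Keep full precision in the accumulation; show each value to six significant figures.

Integral: ∫_5^18 x^6 dx = 8.74488e+07.
Endpoint term: (f(5) + f(18))/2 = (15625.0 + 3.40122e+07)/2 = 1.70139e+07.
Integral + boundary = 1.04463e+08.
Order-1 term: 1/12 · (1.13374e+07 − 18750.0) = 943222.
Running total after k=1: 1.05406e+08.
Order-2 term: −1/720 · (699840 − 15000.0) = -951.167.
Running total after k=2: 1.05405e+08.
Order-3 term: 1/30240 · (12960.0 − 3600.00) = 0.309524.

S_3 ≈ 1.05405e+08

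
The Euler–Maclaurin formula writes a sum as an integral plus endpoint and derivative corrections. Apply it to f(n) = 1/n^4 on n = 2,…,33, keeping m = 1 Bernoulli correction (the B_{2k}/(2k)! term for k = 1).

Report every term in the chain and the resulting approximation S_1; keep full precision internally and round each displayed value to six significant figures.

S_1 ≈ 0.0833245

∫_2^33 1/x^4 dx evaluates to 0.0416574.
Endpoint term: (f(2) + f(33))/2 = (0.0625000 + 8.43226e-07)/2 = 0.0312504.
Running total after boundary: 0.0729078.
k=1: B_{2}/(2)! × [f^{(1)}(33) − f^{(1)}(2)] = 1/12 × (-1.02209e-07 − (-0.125000)) = 0.0104167.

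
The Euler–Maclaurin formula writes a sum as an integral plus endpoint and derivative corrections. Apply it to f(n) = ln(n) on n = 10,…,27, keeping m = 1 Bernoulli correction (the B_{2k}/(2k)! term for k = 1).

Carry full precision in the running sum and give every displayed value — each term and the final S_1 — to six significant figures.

The integral term ∫_10^27 ln(x) dx = 48.9617.
Boundary: ½(f(10) + f(27)) = ½(2.30259 + 3.29584) = 2.79921.
Running total after boundary: 51.7610.
Correction k=1: B_{2}/2! · (f^{(1)}(27) − f^{(1)}(10)) = 1/12 · (0.0370370 − 0.100000) = -0.00524691.

S_1 ≈ 51.7557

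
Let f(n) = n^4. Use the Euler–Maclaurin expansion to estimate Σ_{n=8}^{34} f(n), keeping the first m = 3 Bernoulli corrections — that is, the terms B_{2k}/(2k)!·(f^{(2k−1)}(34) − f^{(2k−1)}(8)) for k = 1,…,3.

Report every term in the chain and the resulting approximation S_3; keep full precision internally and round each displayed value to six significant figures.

S_3 ≈ 9.76368e+06

Integral: ∫_8^34 x^4 dx = 9.08053e+06.
Endpoint term: (f(8) + f(34))/2 = (4096.00 + 1.33634e+06)/2 = 670216.
Integral + boundary = 9.75075e+06.
k=1: B_{2}/(2)! × [f^{(1)}(34) − f^{(1)}(8)] = 1/12 × (157216 − 2048.00) = 12930.7.
Partial sum through k=1: 9.76368e+06.
k=2: B_{4}/(4)! × [f^{(3)}(34) − f^{(3)}(8)] = −1/720 × (816.000 − 192.000) = -0.866667.
Partial sum through k=2: 9.76368e+06.
k=3: B_{6}/(6)! × [f^{(5)}(34) − f^{(5)}(8)] = 1/30240 × (0.00000 − 0.00000) = 0.00000.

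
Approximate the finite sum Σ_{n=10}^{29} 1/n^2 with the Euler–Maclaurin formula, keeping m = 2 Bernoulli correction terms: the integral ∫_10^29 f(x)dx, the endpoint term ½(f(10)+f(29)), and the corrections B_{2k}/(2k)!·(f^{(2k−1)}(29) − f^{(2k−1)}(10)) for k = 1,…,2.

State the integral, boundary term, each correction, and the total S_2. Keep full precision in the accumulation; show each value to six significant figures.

Integral: ∫_10^29 1/x^2 dx = 0.0655172.
Endpoint term: (f(10) + f(29))/2 = (0.0100000 + 0.00118906)/2 = 0.00559453.
So far: 0.0711118.
Correction k=1: B_{2}/2! · (f^{(1)}(29) − f^{(1)}(10)) = 1/12 · (-8.20042e-05 − (-0.00200000)) = 0.000159833.
After k=1: 0.0712716.
Correction k=2: B_{4}/4! · (f^{(3)}(29) − f^{(3)}(10)) = −1/720 · (-1.17010e-06 − (-0.000240000)) = -3.31708e-07.

S_2 ≈ 0.0712713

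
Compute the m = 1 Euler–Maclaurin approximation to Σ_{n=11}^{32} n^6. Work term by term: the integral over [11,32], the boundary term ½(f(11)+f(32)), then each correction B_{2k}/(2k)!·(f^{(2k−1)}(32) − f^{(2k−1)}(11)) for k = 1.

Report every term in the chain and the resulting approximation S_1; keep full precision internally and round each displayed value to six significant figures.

Integral: ∫_11^32 x^6 dx = 4.90575e+09.
Endpoint term: (f(11) + f(32))/2 = (1.77156e+06 + 1.07374e+09)/2 = 5.37757e+08.
Integral + boundary = 5.44351e+09.
k=1: B_{2}/(2)! × [f^{(1)}(32) − f^{(1)}(11)] = 1/12 × (2.01327e+08 − 966306) = 1.66967e+07.

S_1 ≈ 5.46020e+09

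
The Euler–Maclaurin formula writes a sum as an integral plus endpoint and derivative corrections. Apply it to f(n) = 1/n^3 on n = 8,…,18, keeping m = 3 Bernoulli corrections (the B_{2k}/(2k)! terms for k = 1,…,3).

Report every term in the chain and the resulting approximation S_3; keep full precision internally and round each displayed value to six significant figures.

The integral term ∫_8^18 1/x^3 dx = 0.00626929.
½[f(8) + f(18)] = ½[0.00195312 + 0.000171468] = 0.00106230.
So far: 0.00733159.
k=1: B_{2}/(2)! × [f^{(1)}(18) − f^{(1)}(8)] = 1/12 × (-2.85780e-05 − (-0.000732422)) = 5.86537e-05.
Partial sum through k=1: 0.00739024.
k=2: B_{4}/(4)! × [f^{(3)}(18) − f^{(3)}(8)] = −1/720 × (-1.76407e-06 − (-0.000228882)) = -3.15441e-07.
Partial sum through k=2: 0.00738992.
k=3: B_{6}/(6)! × [f^{(5)}(18) − f^{(5)}(8)] = 1/30240 × (-2.28676e-07 − (-0.000150204)) = 4.95949e-09.

S_3 ≈ 0.00738993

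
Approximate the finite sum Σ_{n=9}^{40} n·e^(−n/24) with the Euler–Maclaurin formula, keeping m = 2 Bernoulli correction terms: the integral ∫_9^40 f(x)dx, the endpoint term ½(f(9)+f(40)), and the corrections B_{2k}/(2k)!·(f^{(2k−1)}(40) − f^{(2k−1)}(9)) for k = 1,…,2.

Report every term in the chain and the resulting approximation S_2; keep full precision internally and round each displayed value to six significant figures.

∫_9^40 x·e^(−x/24) dx evaluates to 254.220.
Boundary: ½(f(9) + f(40)) = ½(6.18560 + 7.55502) = 6.87031.
Running total after boundary: 261.090.
k=1: B_{2}/(2)! × [f^{(1)}(40) − f^{(1)}(9)] = 1/12 × (-0.125917 − 0.429556) = -0.0462894.
Running total after k=1: 261.044.
k=2: B_{4}/(4)! × [f^{(3)}(40) − f^{(3)}(9)] = −1/720 × (0.000437212 − 0.00313218) = 3.74301e-06.

S_2 ≈ 261.044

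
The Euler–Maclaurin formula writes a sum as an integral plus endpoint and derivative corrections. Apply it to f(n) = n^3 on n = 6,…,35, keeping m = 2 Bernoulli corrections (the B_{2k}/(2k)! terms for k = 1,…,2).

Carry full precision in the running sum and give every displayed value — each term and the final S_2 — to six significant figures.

S_2 ≈ 396675

The integral term ∫_6^35 x^3 dx = 374832.
½[f(6) + f(35)] = ½[216.000 + 42875.0] = 21545.5.
So far: 396378.
k=1: B_{2}/(2)! × [f^{(1)}(35) − f^{(1)}(6)] = 1/12 × (3675.00 − 108.000) = 297.250.
Running total after k=1: 396675.
k=2: B_{4}/(4)! × [f^{(3)}(35) − f^{(3)}(6)] = −1/720 × (6.00000 − 6.00000) = 0.00000.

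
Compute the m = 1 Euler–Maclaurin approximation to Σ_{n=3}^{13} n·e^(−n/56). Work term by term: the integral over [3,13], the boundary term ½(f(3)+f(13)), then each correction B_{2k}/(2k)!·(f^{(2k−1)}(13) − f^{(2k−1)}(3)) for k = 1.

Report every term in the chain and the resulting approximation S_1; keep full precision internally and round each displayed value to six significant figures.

The integral term ∫_3^13 x·e^(−x/56) dx = 68.1514.
Boundary: ½(f(3) + f(13)) = ½(2.84351 + 10.3068) = 6.57517.
So far: 74.7266.
Order-1 term: 1/12 · (0.608782 − 0.897061) = -0.0240232.

S_1 ≈ 74.7025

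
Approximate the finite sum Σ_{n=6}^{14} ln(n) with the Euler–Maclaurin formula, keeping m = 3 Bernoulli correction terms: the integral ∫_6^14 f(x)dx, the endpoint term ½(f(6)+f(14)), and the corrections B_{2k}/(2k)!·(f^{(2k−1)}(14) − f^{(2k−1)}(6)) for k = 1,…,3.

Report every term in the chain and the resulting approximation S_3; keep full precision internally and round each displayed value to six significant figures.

S_3 ≈ 20.4037

The integral term ∫_6^14 ln(x) dx = 18.1962.
½[f(6) + f(14)] = ½[1.79176 + 2.63906] = 2.21541.
Integral + boundary = 20.4117.
Correction k=1: B_{2}/2! · (f^{(1)}(14) − f^{(1)}(6)) = 1/12 · (0.0714286 − 0.166667) = -0.00793651.
Running total after k=1: 20.4037.
Correction k=2: B_{4}/4! · (f^{(3)}(14) − f^{(3)}(6)) = −1/720 · (0.000728863 − 0.00925926) = 1.18478e-05.
Running total after k=2: 20.4037.
Correction k=3: B_{6}/6! · (f^{(5)}(14) − f^{(5)}(6)) = 1/30240 · (4.46243e-05 − 0.00308642) = -1.00588e-07.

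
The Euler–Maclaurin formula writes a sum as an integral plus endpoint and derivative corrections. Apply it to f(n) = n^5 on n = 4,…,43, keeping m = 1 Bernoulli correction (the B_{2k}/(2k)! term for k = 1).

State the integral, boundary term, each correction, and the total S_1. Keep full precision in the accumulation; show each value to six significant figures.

Integral: ∫_4^43 x^5 dx = 1.05356e+09.
Endpoint term: (f(4) + f(43))/2 = (1024.00 + 1.47008e+08)/2 = 7.35047e+07.
Integral + boundary = 1.12706e+09.
Order-1 term: 1/12 · (1.70940e+07 − 1280.00) = 1.42439e+06.

S_1 ≈ 1.12849e+09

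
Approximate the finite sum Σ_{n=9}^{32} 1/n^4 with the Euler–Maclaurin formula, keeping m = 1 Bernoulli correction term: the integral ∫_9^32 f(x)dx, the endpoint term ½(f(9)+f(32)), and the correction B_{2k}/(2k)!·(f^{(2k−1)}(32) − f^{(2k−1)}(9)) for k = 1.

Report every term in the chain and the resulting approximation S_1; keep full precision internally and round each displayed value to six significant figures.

∫_9^32 1/x^4 dx evaluates to 0.000447075.
Endpoint term: (f(9) + f(32))/2 = (0.000152416 + 9.53674e-07)/2 = 7.66847e-05.
So far: 0.000523760.
Correction k=1: B_{2}/2! · (f^{(1)}(32) − f^{(1)}(9)) = 1/12 · (-1.19209e-07 − (-6.77404e-05)) = 5.63510e-06.

S_1 ≈ 0.000529395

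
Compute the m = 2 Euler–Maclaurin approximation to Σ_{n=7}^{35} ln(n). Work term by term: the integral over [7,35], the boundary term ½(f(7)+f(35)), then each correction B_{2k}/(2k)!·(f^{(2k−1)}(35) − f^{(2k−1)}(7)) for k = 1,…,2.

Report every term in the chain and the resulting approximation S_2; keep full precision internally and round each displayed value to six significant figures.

S_2 ≈ 85.5569

The integral term ∫_7^35 ln(x) dx = 82.8158.
Boundary: ½(f(7) + f(35)) = ½(1.94591 + 3.55535) = 2.75063.
Integral + boundary = 85.5664.
Correction k=1: B_{2}/2! · (f^{(1)}(35) − f^{(1)}(7)) = 1/12 · (0.0285714 − 0.142857) = -0.00952381.
After k=1: 85.5569.
Correction k=2: B_{4}/4! · (f^{(3)}(35) − f^{(3)}(7)) = −1/720 · (4.66472e-05 − 0.00583090) = 8.03369e-06.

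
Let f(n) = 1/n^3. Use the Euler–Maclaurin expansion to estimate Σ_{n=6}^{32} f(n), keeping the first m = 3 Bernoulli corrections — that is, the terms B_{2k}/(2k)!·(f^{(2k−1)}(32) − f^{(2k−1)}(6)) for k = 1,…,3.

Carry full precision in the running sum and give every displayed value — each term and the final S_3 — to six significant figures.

The integral term ∫_6^32 1/x^3 dx = 0.0134006.
Boundary: ½(f(6) + f(32)) = ½(0.00462963 + 3.05176e-05) = 0.00233007.
So far: 0.0157307.
Correction k=1: B_{2}/2! · (f^{(1)}(32) − f^{(1)}(6)) = 1/12 · (-2.86102e-06 − (-0.00231481)) = 0.000192663.
Running total after k=1: 0.0159233.
Correction k=2: B_{4}/4! · (f^{(3)}(32) − f^{(3)}(6)) = −1/720 · (-5.58794e-08 − (-0.00128601)) = -1.78604e-06.
Running total after k=2: 0.0159216.
Correction k=3: B_{6}/6! · (f^{(5)}(32) − f^{(5)}(6)) = 1/30240 · (-2.29193e-09 − (-0.00150034)) = 4.96144e-08.

S_3 ≈ 0.0159216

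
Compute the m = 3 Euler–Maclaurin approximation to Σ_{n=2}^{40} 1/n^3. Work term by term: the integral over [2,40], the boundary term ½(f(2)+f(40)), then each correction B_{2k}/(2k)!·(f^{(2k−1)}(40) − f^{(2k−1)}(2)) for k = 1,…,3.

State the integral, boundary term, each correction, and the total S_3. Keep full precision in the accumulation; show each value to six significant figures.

The integral term ∫_2^40 1/x^3 dx = 0.124688.
½[f(2) + f(40)] = ½[0.125000 + 1.56250e-05] = 0.0625078.
Integral + boundary = 0.187195.
Order-1 term: 1/12 · (-1.17187e-06 − (-0.187500)) = 0.0156249.
Running total after k=1: 0.202820.
Order-2 term: −1/720 · (-1.46484e-08 − (-0.937500)) = -0.00130208.
Running total after k=2: 0.201518.
Order-3 term: 1/30240 · (-3.84521e-10 − (-9.84375)) = 0.000325521.

S_3 ≈ 0.201844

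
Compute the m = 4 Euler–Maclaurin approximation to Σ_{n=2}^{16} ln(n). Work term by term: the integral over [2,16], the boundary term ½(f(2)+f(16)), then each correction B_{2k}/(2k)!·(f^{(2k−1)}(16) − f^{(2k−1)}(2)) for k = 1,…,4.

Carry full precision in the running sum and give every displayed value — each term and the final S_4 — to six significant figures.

Integral: ∫_2^16 ln(x) dx = 28.9751.
½[f(2) + f(16)] = ½[0.693147 + 2.77259] = 1.73287.
Integral + boundary = 30.7080.
k=1: B_{2}/(2)! × [f^{(1)}(16) − f^{(1)}(2)] = 1/12 × (0.0625000 − 0.500000) = -0.0364583.
After k=1: 30.6715.
k=2: B_{4}/(4)! × [f^{(3)}(16) − f^{(3)}(2)] = −1/720 × (0.000488281 − 0.250000) = 0.000346544.
After k=2: 30.6719.
k=3: B_{6}/(6)! × [f^{(5)}(16) − f^{(5)}(2)] = 1/30240 × (2.28882e-05 − 0.750000) = -2.48008e-05.
After k=3: 30.6719.
k=4: B_{8}/(8)! × [f^{(7)}(16) − f^{(7)}(2)] = −1/1209600 × (2.68221e-06 − 5.62500) = 4.65030e-06.

S_4 ≈ 30.6719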